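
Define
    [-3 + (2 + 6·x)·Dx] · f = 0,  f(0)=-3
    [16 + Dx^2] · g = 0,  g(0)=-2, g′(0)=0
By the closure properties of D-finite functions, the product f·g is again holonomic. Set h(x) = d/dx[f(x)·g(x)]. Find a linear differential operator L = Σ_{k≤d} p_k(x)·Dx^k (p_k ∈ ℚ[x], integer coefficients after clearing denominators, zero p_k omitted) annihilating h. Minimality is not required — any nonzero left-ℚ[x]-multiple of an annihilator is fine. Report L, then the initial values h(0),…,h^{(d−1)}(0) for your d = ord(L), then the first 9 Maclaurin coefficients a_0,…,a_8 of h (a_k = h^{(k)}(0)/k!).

L = (9613 + 83712·x + 273024·x^2 + 442368·x^3 + 331776·x^4) + (-444 - 5940·x - 20736·x^2 - 20736·x^3)·Dx + (364 + 3720·x + 14796·x^2 + 27648·x^3 + 20736·x^4)·Dx^2  (order 2).
h: a_k = 9, -219/2, -1485/8, 6337/16, 35115/128, -337609/1280, -1817053/5120, 82369729/215040, -214448463/1146880, …
ICs: h(0) = 9, h′(0) = -219/2.

f: a_k = -3, -9/2, 27/8, -81/16, 1215/128, -5103/256, 45927/1024, -216513/2048, 8444007/32768, …
g: a_k = -2, 0, 16, 0, -64/3, 0, 512/45, 0, -1024/315, …
Product ⇒ symmetric product L₀, ord ≤ 2.
Differentiate: ansatz ord ≤ ord L₀ ⇒ L.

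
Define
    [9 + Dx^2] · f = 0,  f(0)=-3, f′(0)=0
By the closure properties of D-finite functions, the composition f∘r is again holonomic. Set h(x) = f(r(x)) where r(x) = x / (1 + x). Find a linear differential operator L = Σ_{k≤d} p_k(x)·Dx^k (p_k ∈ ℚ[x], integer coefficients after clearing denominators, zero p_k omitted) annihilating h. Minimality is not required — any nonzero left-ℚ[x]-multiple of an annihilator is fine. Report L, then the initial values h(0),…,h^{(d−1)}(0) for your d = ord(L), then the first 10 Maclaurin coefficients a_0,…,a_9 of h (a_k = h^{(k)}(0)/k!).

L = 9 + (2 + 6·x + 6·x^2 + 2·x^3)·Dx + (1 + 4·x + 6·x^2 + 4·x^3 + x^4)·Dx^2  (order 2).
h: a_k = -3, 0, 27/2, -27, 243/8, -27/2, -2457/80, 4131/40, -880659/4480, 163971/560, …
ICs: h(0) = -3, h′(0) = 0.

f: a_k = -3, 0, 27/2, 0, -81/8, 0, 243/80, 0, -2187/4480, 0, …
Substitute x→r, Dx→(1/r')Dx; clear ⇒ L₀.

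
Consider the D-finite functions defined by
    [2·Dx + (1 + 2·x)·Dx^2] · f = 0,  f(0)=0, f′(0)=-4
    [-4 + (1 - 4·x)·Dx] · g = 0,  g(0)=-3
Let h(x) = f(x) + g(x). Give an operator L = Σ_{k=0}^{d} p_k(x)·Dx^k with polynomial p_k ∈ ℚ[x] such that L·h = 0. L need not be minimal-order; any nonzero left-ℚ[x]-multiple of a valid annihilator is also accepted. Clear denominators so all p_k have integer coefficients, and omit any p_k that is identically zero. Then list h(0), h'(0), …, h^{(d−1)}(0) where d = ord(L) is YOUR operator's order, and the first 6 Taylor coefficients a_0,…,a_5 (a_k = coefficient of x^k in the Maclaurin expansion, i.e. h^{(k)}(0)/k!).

L = (-128 - 64·x)·Dx + (-44 - 224·x - 128·x^2)·Dx^2 + (5 - 6·x - 48·x^2 - 32·x^3)·Dx^3  (order 3).
h: a_k = -3, -16, -44, -592/3, -760, -15424/5, …
ICs: h(0) = -3, h′(0) = -16, h′′(0) = -88.

f: a_k = 0, -4, 4, -16/3, 8, -64/5, …
g: a_k = -3, -12, -48, -192, -768, -3072, …
Weyl lclm of L_f,L_g ⇒ L₀ (ord ≤ 3).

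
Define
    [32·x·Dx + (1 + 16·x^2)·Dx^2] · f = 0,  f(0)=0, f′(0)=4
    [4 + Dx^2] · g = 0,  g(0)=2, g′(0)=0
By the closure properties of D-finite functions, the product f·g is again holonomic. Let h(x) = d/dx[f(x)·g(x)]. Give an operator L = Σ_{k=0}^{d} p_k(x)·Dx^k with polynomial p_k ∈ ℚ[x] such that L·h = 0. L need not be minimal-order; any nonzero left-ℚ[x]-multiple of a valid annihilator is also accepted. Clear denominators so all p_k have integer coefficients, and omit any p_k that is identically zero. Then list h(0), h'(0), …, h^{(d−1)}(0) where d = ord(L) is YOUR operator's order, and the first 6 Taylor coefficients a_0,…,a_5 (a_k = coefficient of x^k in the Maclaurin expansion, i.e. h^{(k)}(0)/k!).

L = (62288 + 2213376·x^2 + 73428992·x^4 + 58982400·x^6 + 3145728·x^8 - 167772160·x^10 + 268435456·x^12) + (35072·x + 2871296·x^3 + 39976960·x^5 + 52428800·x^7 + 83886080·x^9 + 268435456·x^11)·Dx + (15912 + 579328·x^2 + 18954240·x^4 + 19529728·x^6 + 9961472·x^8 - 16777216·x^10 + 134217728·x^12)·Dx^2 + (8768·x + 717824·x^3 + 9994240·x^5 + 13107200·x^7 + 20971520·x^9 + 67108864·x^11)·Dx^3 + (85 + 6496·x^2 + 149248·x^4 + 1196032·x^6 + 2293760·x^8 + 6291456·x^10 + 16777216·x^12)·Dx^4  (order 4).
h: a_k = 8, 0, -176, 0, 7504/3, 0, …
ICs: h(0) = 8, h′(0) = 0, h′′(0) = -352, h′′′(0) = 0.

f: a_k = 0, 4, 0, -64/3, 0, 1024/5, …
g: a_k = 2, 0, -4, 0, 4/3, 0, …
f·g: L₀ = L_f ⊗_s L_g, ord ≤ 2·2.
h=h₀': d/dx-closure on L₀ ⇒ L.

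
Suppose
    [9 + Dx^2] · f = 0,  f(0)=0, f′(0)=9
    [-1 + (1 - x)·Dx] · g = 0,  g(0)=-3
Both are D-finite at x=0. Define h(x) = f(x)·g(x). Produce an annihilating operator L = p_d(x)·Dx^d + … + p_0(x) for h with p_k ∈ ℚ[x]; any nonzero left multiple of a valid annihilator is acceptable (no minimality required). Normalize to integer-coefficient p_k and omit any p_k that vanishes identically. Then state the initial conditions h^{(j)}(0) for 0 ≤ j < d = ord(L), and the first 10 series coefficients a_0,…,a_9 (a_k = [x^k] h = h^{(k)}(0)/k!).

f: a_k = 0, 9, 0, -27/2, 0, 243/40, 0, -729/560, 0, 729/4480, …
g: a_k = -3, -3, -3, -3, -3, -3, -3, -3, -3, -3, …
Sym-product of L_f,L_g gives L₀ (≤ ord 2).
L = (-9 + 9·x) + 2·Dx + (-1 + x)·Dx^2  (order 2).
h: a_k = 0, -27, -27, 27/2, 27/2, -189/40, -189/40, -459/560, -459/560, -837/640, …
ICs: h(0) = 0, h′(0) = -27.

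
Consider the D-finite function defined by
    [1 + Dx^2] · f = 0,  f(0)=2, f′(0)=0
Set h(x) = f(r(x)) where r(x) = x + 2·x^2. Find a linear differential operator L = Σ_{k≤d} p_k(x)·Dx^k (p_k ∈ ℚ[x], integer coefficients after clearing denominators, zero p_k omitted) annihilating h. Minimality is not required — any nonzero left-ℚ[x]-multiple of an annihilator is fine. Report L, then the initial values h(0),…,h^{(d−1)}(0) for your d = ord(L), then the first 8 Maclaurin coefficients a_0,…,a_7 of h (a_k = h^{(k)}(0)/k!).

f: a_k = 2, 0, -1, 0, 1/12, 0, -1/360, 0, …
h₀=f(r): pull back L_f along r ⇒ L₀.
L = (1 + 12·x + 48·x^2 + 64·x^3) - 4·Dx + (1 + 4·x)·Dx^2  (order 2).
h: a_k = 2, 0, -1, -4, -47/12, 2/3, 719/360, 79/30, …
ICs: h(0) = 2, h′(0) = 0.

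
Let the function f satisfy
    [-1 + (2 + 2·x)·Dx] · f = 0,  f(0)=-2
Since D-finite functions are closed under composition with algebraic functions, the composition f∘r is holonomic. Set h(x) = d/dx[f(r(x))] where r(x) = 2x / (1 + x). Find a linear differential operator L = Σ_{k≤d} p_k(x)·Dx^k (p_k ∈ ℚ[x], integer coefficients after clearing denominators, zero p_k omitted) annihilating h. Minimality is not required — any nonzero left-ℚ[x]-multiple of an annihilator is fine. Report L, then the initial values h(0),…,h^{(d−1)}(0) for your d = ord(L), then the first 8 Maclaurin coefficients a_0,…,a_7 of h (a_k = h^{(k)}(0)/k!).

L = (-3 - 6·x) + (-1 - 4·x - 3·x^2)·Dx  (order 1).
h: a_k = -2, 6, -15, 37, -375/4, 981/4, -5271/8, 14445/8, …
ICs: h(0) = -2.

f: a_k = -2, -1, 1/4, -1/8, 5/64, -7/128, 21/512, -33/1024, …
f∘r: x↦r, Dx↦Dx/r' in L_f ⇒ L₀.
Differentiate: ansatz ord ≤ ord L₀ ⇒ L.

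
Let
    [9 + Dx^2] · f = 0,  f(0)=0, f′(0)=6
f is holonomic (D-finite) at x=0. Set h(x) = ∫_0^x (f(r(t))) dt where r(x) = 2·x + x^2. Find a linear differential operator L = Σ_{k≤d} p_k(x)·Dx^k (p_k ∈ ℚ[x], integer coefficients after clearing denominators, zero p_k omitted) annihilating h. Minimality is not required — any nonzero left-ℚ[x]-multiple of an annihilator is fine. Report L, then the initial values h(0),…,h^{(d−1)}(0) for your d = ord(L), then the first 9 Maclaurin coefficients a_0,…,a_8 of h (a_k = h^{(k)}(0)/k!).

L = (36 + 108·x + 108·x^2 + 36·x^3)·Dx - Dx^2 + (1 + x)·Dx^3  (order 3).
h: a_k = 0, 0, 6, 2, -18, -108/5, 63/5, 45, 1863/70, …
ICs: h(0) = 0, h′(0) = 0, h′′(0) = 12.

f: a_k = 0, 6, 0, -9, 0, 81/20, 0, -243/280, 0, …
L₀ from L_f via x↦r, Dx↦r'^{-1}Dx.
h=∫₀ˣh₀: take L = L₀·Dx.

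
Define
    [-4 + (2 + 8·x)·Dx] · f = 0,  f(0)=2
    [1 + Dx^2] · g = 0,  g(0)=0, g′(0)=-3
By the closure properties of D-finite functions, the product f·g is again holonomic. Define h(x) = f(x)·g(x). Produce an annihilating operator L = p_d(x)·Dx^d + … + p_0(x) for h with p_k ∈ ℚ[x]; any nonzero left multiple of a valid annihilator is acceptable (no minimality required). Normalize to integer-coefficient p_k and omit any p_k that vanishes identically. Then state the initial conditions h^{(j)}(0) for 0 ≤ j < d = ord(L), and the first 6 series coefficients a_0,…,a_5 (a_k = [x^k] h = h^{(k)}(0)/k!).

L = (13 + 8·x + 16·x^2) + (-4 - 16·x)·Dx + (1 + 8·x + 16·x^2)·Dx^2  (order 2).
h: a_k = 0, -6, -12, 13, -22, 1159/20, …
ICs: h(0) = 0, h′(0) = -6.

f: a_k = 2, 4, -4, 8, -20, 56, …
g: a_k = 0, -3, 0, 1/2, 0, -1/40, …
f·g: L₀ = L_f ⊗_s L_g, ord ≤ 1·2.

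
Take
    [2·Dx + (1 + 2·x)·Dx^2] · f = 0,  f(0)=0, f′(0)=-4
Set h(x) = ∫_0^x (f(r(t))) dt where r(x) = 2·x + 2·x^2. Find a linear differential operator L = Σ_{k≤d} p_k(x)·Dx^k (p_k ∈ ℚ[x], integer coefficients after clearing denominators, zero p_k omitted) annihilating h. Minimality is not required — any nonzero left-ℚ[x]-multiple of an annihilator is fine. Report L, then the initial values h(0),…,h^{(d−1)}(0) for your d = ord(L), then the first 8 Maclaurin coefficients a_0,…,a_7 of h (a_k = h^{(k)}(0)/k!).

f: a_k = 0, -4, 4, -16/3, 8, -64/5, 64/3, -256/7, …
h₀=f(r): pull back L_f along r ⇒ L₀.
∫: right-multiply L₀ by Dx.
L = 2·Dx^2 + (1 + 2·x)·Dx^3  (order 3).
h: a_k = 0, 0, -4, 8/3, -8/3, 16/5, -64/15, 128/21, …
ICs: h(0) = 0, h′(0) = 0, h′′(0) = -8.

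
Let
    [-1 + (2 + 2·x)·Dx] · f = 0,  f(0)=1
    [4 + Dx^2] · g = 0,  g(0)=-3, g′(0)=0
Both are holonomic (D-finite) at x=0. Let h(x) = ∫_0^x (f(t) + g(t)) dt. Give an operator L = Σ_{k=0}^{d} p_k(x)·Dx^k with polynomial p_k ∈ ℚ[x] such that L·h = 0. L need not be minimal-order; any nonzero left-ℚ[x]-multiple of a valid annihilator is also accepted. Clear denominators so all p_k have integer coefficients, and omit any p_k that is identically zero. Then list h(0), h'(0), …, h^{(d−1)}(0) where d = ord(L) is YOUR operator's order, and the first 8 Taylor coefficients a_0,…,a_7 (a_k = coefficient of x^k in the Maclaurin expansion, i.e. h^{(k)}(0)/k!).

L = (-76 - 128·x - 64·x^2)·Dx + (120 + 376·x + 384·x^2 + 128·x^3)·Dx^2 + (-19 - 32·x - 16·x^2)·Dx^3 + (30 + 94·x + 96·x^2 + 32·x^3)·Dx^4  (order 4).
h: a_k = 0, -2, 1/4, 47/24, 1/64, -261/640, 7/1536, 3781/107520, …
ICs: h(0) = 0, h′(0) = -2, h′′(0) = 1/2, h′′′(0) = 47/4.

f: a_k = 1, 1/2, -1/8, 1/16, -5/128, 7/256, -21/1024, 33/2048, …
g: a_k = -3, 0, 6, 0, -2, 0, 4/15, 0, …
f+g: L₀ = lclm(L_f,L_g), ord ≤ 1+2.
∫: right-multiply L₀ by Dx.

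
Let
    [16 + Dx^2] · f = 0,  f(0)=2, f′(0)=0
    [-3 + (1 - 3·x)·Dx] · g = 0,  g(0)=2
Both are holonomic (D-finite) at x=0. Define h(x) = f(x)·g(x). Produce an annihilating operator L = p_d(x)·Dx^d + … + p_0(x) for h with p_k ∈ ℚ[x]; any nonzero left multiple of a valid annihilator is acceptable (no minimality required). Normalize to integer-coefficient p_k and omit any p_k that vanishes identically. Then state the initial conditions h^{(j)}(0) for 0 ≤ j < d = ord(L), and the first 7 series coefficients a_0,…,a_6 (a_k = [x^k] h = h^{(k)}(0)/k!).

L = (-16 + 48·x) + 6·Dx + (-1 + 3·x)·Dx^2  (order 2).
h: a_k = 4, 12, 4, 12, 236/3, 236, 30836/45, …
ICs: h(0) = 4, h′(0) = 12.

f: a_k = 2, 0, -16, 0, 64/3, 0, -512/45, …
g: a_k = 2, 6, 18, 54, 162, 486, 1458, …
f·g: L₀ = L_f ⊗_s L_g, ord ≤ 2·1.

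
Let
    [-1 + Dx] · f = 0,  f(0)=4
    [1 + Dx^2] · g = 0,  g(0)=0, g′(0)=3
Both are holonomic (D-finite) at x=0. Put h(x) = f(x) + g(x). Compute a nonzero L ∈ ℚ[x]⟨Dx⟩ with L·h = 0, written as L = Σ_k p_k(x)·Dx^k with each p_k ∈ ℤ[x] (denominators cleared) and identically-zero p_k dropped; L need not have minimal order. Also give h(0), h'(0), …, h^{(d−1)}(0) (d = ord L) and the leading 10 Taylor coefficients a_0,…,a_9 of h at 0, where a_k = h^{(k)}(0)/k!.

f: a_k = 4, 4, 2, 2/3, 1/6, 1/30, 1/180, 1/1260, 1/10080, 1/90720, …
g: a_k = 0, 3, 0, -1/2, 0, 1/40, 0, -1/1680, 0, 1/120960, …
L₀ := lclm(L_f,L_g); ord L₀ ≤ 1+2.
L = -1 + Dx - Dx^2 + Dx^3  (order 3).
h: a_k = 4, 7, 2, 1/6, 1/6, 7/120, 1/180, 1/5040, 1/10080, 1/51840, …
ICs: h(0) = 4, h′(0) = 7, h′′(0) = 4.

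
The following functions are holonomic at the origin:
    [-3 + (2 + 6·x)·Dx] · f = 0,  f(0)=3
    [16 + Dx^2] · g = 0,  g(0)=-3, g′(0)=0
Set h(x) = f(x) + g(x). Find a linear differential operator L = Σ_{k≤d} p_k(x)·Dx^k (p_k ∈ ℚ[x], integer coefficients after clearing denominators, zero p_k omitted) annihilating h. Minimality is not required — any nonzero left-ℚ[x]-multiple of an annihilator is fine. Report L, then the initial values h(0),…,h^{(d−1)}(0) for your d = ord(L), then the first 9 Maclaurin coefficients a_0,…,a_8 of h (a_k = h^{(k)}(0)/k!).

L = (-4368 - 18432·x - 27648·x^2) + (1760 + 17568·x + 55296·x^2 + 55296·x^3)·Dx + (-273 - 1152·x - 1728·x^2)·Dx^2 + (110 + 1098·x + 3456·x^2 + 3456·x^3)·Dx^3  (order 3).
h: a_k = 0, 9/2, 165/8, 81/16, -5311/128, 5103/256, -426761/15360, 216513/2048, -903397951/3440640, …
ICs: h(0) = 0, h′(0) = 9/2, h′′(0) = 165/4.

f: a_k = 3, 9/2, -27/8, 81/16, -1215/128, 5103/256, -45927/1024, 216513/2048, -8444007/32768, …
g: a_k = -3, 0, 24, 0, -32, 0, 256/15, 0, -512/105, …
f+g: L₀ = lclm(L_f,L_g), ord ≤ 1+2.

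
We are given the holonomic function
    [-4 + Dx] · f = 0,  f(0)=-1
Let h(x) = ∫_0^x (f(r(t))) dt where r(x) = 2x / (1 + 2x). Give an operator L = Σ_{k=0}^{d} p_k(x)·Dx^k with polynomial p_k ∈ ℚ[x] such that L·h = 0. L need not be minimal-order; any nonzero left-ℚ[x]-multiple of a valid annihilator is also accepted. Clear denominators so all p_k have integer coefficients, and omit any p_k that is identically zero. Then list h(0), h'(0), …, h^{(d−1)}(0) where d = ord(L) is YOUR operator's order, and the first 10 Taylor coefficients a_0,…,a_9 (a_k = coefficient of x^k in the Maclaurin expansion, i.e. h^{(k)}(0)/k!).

L = -8·Dx + (1 + 4·x + 4·x^2)·Dx^2  (order 2).
h: a_k = 0, -1, -4, -16/3, 8/3, 64/15, -448/45, 2816/315, 1088/315, -80896/2835, …
ICs: h(0) = 0, h′(0) = -1.

f: a_k = -1, -4, -8, -32/3, -32/3, -128/15, -256/45, -1024/315, -512/315, -2048/2835, …
h₀=f(r): pull back L_f along r ⇒ L₀.
Integrate: L := L₀·Dx.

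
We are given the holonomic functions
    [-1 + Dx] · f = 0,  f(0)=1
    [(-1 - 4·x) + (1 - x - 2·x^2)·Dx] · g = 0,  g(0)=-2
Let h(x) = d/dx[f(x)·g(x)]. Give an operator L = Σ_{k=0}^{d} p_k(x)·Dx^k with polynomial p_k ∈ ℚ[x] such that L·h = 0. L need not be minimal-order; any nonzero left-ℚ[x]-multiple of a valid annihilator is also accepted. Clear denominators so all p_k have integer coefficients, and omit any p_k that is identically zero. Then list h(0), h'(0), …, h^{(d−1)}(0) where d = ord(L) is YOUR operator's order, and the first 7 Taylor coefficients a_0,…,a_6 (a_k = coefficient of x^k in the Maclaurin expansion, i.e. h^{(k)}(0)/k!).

f: a_k = 1, 1, 1/2, 1/6, 1/24, 1/120, 1/720, …
g: a_k = -2, -2, -6, -10, -22, -42, -86, …
L₀ := L_f ⊗_s L_g (sym. prod.), ord ≤ 1.
Derive L from L₀ (diff closure).
L = (9 + 16·x + 9·x^2 - 12·x^3 + 4·x^4) + (-2 - x + 9·x^2 + 4·x^3 - 4·x^4)·Dx  (order 1).
h: a_k = -4, -18, -52, -425/3, -701/2, -50737/60, -88558/45, …
ICs: h(0) = -4.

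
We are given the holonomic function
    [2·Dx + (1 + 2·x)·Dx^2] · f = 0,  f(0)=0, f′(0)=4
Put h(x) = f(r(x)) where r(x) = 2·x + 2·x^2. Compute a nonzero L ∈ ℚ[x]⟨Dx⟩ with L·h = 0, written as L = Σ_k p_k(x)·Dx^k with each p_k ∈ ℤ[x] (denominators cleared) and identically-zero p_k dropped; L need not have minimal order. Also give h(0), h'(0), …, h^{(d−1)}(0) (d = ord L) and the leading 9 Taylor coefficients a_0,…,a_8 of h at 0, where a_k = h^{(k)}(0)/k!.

f: a_k = 0, 4, -4, 16/3, -8, 64/5, -64/3, 256/7, -64, …
Change of var in L_f (x↦r) gives L₀.
L = 2·Dx + (1 + 2·x)·Dx^2  (order 2).
h: a_k = 0, 8, -8, 32/3, -16, 128/5, -128/3, 512/7, -128, …
ICs: h(0) = 0, h′(0) = 8.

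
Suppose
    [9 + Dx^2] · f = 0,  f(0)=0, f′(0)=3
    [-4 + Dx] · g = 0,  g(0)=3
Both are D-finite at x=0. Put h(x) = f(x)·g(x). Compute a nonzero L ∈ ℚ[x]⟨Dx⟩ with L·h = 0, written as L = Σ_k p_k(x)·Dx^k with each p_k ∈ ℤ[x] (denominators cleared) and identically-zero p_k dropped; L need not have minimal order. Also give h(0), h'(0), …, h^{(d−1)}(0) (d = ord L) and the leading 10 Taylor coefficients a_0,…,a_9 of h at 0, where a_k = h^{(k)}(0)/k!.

f: a_k = 0, 3, 0, -9/2, 0, 81/40, 0, -243/560, 0, 243/4480, …
g: a_k = 3, 12, 24, 32, 32, 128/5, 256/15, 1024/105, 512/105, 2048/945, …
L₀ := L_f ⊗_s L_g (sym. prod.), ord ≤ 2.
L = 25 - 8·Dx + Dx^2  (order 2).
h: a_k = 0, 9, 36, 117/2, 42, -237/40, -429/10, -25481/560, -527/20, -34151/4480, …
ICs: h(0) = 0, h′(0) = 9.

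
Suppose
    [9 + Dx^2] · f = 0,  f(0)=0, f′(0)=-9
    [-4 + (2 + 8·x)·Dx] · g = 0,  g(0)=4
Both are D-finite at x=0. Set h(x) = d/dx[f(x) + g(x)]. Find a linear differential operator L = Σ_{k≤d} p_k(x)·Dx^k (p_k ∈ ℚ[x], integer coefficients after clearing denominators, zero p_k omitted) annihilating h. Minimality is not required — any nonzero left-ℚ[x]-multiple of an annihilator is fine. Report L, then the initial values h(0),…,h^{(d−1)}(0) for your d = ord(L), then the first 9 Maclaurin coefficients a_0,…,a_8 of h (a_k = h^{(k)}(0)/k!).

L = (-414 - 432·x - 864·x^2) + (-63 - 468·x - 1296·x^2 - 1728·x^3)·Dx + (-46 - 48·x - 96·x^2)·Dx^2 + (-7 - 52·x - 144·x^2 - 192·x^3)·Dx^3  (order 3).
h: a_k = -1, -16, 177/2, -160, 4237/8, -2016, 592089/80, -27456, 461254239/4480, …
ICs: h(0) = -1, h′(0) = -16, h′′(0) = 177.

f: a_k = 0, -9, 0, 27/2, 0, -243/40, 0, 729/560, 0, …
g: a_k = 4, 8, -8, 16, -40, 112, -336, 1056, -3432, …
L₀ := lclm(L_f,L_g); ord L₀ ≤ 2+1.
h₀' ⇒ L via d/dx closure of L₀.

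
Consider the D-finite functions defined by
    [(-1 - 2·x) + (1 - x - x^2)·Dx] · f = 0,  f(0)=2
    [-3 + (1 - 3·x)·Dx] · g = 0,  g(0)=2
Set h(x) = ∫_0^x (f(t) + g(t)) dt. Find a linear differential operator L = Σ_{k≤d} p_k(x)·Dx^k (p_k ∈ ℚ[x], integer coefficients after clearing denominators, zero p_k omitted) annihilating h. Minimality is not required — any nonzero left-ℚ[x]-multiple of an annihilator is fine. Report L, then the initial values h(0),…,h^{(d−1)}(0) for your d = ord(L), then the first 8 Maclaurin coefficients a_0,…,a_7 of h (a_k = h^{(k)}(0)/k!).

f: a_k = 2, 2, 4, 6, 10, 16, 26, 42, …
g: a_k = 2, 6, 18, 54, 162, 486, 1458, 4374, …
h₀=f+g: left-lcm gives L₀, ord ≤ 2.
∫: right-multiply L₀ by Dx.
L = (-6 - 36·x + 18·x^2 - 18·x^3)·Dx + (14 - 18·x - 24·x^2 + 18·x^3 - 36·x^4)·Dx^2 + (-2 + 10·x - 15·x^2 + 10·x^3 - 9·x^5)·Dx^3  (order 3).
h: a_k = 0, 4, 4, 22/3, 15, 172/5, 251/3, 212, …
ICs: h(0) = 0, h′(0) = 4, h′′(0) = 8.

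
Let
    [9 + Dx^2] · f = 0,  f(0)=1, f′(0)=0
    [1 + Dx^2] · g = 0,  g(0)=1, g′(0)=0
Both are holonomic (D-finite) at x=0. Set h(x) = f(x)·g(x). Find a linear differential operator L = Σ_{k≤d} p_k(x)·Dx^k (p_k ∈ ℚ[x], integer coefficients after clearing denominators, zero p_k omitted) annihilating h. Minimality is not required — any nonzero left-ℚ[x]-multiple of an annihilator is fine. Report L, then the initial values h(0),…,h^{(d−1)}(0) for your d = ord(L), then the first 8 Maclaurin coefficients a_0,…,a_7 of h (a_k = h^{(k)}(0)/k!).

L = 64 + 20·Dx^2 + Dx^4  (order 4).
h: a_k = 1, 0, -5, 0, 17/3, 0, -26/9, 0, …
ICs: h(0) = 1, h′(0) = 0, h′′(0) = -10, h′′′(0) = 0.

f: a_k = 1, 0, -9/2, 0, 27/8, 0, -81/80, 0, …
g: a_k = 1, 0, -1/2, 0, 1/24, 0, -1/720, 0, …
Product ⇒ symmetric product L₀, ord ≤ 4.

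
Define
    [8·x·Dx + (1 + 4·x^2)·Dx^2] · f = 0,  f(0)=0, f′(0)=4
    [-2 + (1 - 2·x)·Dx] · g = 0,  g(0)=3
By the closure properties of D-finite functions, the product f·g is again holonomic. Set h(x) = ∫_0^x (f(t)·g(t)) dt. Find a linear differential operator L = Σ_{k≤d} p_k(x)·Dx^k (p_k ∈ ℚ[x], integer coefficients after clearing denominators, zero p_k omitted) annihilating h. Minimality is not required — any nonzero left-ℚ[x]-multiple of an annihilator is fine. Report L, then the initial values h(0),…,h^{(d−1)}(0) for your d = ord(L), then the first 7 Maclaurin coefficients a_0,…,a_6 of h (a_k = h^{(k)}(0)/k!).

f: a_k = 0, 4, 0, -16/3, 0, 64/5, 0, …
g: a_k = 3, 6, 12, 24, 48, 96, 192, …
Product ⇒ symmetric product L₀, ord ≤ 2.
∫: right-multiply L₀ by Dx.
L = 16·x·Dx + (4 - 8·x + 32·x^2)·Dx^2 + (-1 + 2·x - 4·x^2 + 8·x^3)·Dx^3  (order 3).
h: a_k = 0, 0, 6, 8, 8, 64/5, 416/15, …
ICs: h(0) = 0, h′(0) = 0, h′′(0) = 12.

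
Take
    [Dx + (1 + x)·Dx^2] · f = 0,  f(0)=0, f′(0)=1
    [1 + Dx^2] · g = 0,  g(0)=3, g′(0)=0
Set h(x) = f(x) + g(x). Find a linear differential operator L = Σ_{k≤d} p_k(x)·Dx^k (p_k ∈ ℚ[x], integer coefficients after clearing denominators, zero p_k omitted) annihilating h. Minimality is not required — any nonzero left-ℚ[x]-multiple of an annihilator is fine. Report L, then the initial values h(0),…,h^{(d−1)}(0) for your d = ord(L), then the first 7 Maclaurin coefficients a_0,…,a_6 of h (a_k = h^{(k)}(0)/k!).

L = (7 + 2·x + x^2)·Dx + (3 + 5·x + 3·x^2 + x^3)·Dx^2 + (7 + 2·x + x^2)·Dx^3 + (3 + 5·x + 3·x^2 + x^3)·Dx^4  (order 4).
h: a_k = 3, 1, -2, 1/3, -1/8, 1/5, -41/240, …
ICs: h(0) = 3, h′(0) = 1, h′′(0) = -4, h′′′(0) = 2.

f: a_k = 0, 1, -1/2, 1/3, -1/4, 1/5, -1/6, …
g: a_k = 3, 0, -3/2, 0, 1/8, 0, -1/240, …
Weyl lclm of L_f,L_g ⇒ L₀ (ord ≤ 4).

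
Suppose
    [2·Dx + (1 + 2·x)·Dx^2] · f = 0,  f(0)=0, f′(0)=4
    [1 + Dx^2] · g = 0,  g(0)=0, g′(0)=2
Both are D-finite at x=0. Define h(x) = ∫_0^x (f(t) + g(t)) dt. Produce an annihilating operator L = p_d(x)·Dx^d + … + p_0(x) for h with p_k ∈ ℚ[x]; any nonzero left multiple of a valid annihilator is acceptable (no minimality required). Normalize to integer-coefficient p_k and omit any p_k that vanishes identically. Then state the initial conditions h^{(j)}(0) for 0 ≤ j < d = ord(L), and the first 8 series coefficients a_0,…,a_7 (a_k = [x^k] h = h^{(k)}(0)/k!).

f: a_k = 0, 4, -4, 16/3, -8, 64/5, -64/3, 256/7, …
g: a_k = 0, 2, 0, -1/3, 0, 1/60, 0, -1/2520, …
f+g: L₀ = lclm(L_f,L_g), ord ≤ 2+2.
h=∫₀ˣh₀: take L = L₀·Dx.
L = (50 + 8·x + 8·x^2)·Dx^2 + (9 + 22·x + 12·x^2 + 8·x^3)·Dx^3 + (50 + 8·x + 8·x^2)·Dx^4 + (9 + 22·x + 12·x^2 + 8·x^3)·Dx^5  (order 5).
h: a_k = 0, 0, 3, -4/3, 5/4, -8/5, 769/360, -64/21, …
ICs: h(0) = 0, h′(0) = 0, h′′(0) = 6, h′′′(0) = -8, h′′′′(0) = 30.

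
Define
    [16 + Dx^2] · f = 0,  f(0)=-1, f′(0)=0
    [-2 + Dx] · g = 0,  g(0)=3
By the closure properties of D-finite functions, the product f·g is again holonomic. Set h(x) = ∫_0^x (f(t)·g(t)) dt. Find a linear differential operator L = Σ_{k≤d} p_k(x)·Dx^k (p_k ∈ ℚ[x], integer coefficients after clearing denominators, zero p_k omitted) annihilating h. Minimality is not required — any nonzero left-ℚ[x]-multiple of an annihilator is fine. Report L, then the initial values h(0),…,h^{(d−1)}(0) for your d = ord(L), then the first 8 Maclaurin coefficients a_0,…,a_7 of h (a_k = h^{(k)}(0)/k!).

L = 20·Dx - 4·Dx^2 + Dx^3  (order 3).
h: a_k = 0, -3, -3, 6, 11, 14/5, -82/15, -156/35, …
ICs: h(0) = 0, h′(0) = -3, h′′(0) = -6.

f: a_k = -1, 0, 8, 0, -32/3, 0, 256/45, 0, …
g: a_k = 3, 6, 6, 4, 2, 4/5, 4/15, 8/105, …
f·g: L₀ = L_f ⊗_s L_g, ord ≤ 2·1.
h=∫h₀ ⇒ L = L₀·Dx.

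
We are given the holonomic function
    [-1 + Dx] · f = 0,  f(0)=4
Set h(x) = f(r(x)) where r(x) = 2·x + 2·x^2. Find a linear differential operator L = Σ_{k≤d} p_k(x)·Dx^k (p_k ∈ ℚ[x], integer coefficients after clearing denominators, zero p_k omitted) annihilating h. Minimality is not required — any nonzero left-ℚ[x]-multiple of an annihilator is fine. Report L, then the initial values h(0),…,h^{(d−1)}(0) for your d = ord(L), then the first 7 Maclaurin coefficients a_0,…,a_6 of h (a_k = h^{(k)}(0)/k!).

L = (-2 - 4·x) + Dx  (order 1).
h: a_k = 4, 8, 16, 64/3, 80/3, 416/15, 1216/45, …
ICs: h(0) = 4.

f: a_k = 4, 4, 2, 2/3, 1/6, 1/30, 1/180, …
f∘r: x↦r, Dx↦Dx/r' in L_f ⇒ L₀.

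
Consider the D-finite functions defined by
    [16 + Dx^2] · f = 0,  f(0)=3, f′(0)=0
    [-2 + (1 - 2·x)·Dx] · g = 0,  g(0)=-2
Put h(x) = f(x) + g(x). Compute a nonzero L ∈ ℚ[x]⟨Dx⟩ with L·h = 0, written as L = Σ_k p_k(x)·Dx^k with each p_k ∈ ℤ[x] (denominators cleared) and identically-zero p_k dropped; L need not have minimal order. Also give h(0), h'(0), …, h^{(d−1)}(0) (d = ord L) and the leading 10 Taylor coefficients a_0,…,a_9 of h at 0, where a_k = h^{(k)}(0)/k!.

f: a_k = 3, 0, -24, 0, 32, 0, -256/15, 0, 512/105, 0, …
g: a_k = -2, -4, -8, -16, -32, -64, -128, -256, -512, -1024, …
L₀ := lclm(L_f,L_g); ord L₀ ≤ 2+1.
L = (-160 + 256·x - 256·x^2) + (48 - 224·x + 384·x^2 - 256·x^3)·Dx + (-10 + 16·x - 16·x^2)·Dx^2 + (3 - 14·x + 24·x^2 - 16·x^3)·Dx^3  (order 3).
h: a_k = 1, -4, -32, -16, 0, -64, -2176/15, -256, -53248/105, -1024, …
ICs: h(0) = 1, h′(0) = -4, h′′(0) = -64.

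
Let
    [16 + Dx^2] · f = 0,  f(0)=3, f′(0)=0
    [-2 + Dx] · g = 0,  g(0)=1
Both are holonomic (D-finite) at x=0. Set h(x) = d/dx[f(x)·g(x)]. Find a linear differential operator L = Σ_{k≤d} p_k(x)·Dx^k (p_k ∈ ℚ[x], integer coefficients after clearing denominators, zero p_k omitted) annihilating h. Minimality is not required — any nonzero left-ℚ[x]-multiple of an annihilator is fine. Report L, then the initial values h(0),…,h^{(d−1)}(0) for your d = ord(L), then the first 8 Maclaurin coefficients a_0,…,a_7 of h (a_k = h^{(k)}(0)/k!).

f: a_k = 3, 0, -24, 0, 32, 0, -256/15, 0, …
g: a_k = 1, 2, 2, 4/3, 2/3, 4/15, 4/45, 8/315, …
L₀ := L_f ⊗_s L_g (sym. prod.), ord ≤ 2.
Derive L from L₀ (diff closure).
L = 20 - 4·Dx + Dx^2  (order 2).
h: a_k = 6, -36, -132, -56, 164, 936/5, 232/15, -8432/105, …
ICs: h(0) = 6, h′(0) = -36.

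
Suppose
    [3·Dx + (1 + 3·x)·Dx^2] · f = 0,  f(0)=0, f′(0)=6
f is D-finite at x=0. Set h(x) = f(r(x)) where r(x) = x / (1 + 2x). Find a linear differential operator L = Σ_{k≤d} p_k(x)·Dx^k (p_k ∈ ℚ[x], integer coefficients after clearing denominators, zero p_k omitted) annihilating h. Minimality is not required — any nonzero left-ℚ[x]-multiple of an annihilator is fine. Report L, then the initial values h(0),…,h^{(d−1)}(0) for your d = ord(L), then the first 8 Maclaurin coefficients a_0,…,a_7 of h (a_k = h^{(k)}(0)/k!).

f: a_k = 0, 6, -9, 18, -81/2, 486/5, -243, 4374/7, …
Substitute x→r, Dx→(1/r')Dx; clear ⇒ L₀.
L = (7 + 20·x)·Dx + (1 + 7·x + 10·x^2)·Dx^2  (order 2).
h: a_k = 0, 6, -21, 78, -609/2, 6186/5, -5187, 155994/7, …
ICs: h(0) = 0, h′(0) = 6.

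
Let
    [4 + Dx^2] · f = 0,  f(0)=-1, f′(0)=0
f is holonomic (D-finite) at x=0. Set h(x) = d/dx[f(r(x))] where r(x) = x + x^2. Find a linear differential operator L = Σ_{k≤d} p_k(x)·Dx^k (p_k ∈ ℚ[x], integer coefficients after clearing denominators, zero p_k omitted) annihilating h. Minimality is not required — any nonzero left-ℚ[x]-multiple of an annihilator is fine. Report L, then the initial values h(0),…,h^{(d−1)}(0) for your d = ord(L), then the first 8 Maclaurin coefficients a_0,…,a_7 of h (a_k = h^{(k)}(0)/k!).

L = (16 + 32·x + 96·x^2 + 128·x^3 + 64·x^4) + (-6 - 12·x)·Dx + (1 + 4·x + 4·x^2)·Dx^2  (order 2).
h: a_k = 0, 4, 12, 16/3, -40/3, -352/15, -224/15, 1664/315, …
ICs: h(0) = 0, h′(0) = 4.

f: a_k = -1, 0, 2, 0, -2/3, 0, 4/45, 0, …
L₀ from L_f via x↦r, Dx↦r'^{-1}Dx.
Differentiate: ansatz ord ≤ ord L₀ ⇒ L.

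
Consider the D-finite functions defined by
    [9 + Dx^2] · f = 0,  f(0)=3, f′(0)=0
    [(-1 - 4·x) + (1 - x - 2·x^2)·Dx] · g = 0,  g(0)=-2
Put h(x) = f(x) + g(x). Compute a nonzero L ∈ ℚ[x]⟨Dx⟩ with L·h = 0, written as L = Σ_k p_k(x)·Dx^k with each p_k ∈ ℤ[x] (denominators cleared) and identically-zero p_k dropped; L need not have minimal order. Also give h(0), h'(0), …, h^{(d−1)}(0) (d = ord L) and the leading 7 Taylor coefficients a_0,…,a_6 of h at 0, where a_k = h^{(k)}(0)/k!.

L = (-117 - 486·x - 135·x^2 - 360·x^3 - 540·x^4 - 432·x^5) + (45 - 63·x - 81·x^2 + 153·x^3 + 18·x^4 - 324·x^5 - 216·x^6)·Dx + (-13 - 54·x - 15·x^2 - 40·x^3 - 60·x^4 - 48·x^5)·Dx^2 + (5 - 7·x - 9·x^2 + 17·x^3 + 2·x^4 - 36·x^5 - 24·x^6)·Dx^3  (order 3).
h: a_k = 1, -2, -39/2, -10, -95/8, -42, -7123/80, …
ICs: h(0) = 1, h′(0) = -2, h′′(0) = -39.

f: a_k = 3, 0, -27/2, 0, 81/8, 0, -243/80, …
g: a_k = -2, -2, -6, -10, -22, -42, -86, …
Sum ⇒ L₀ = lclm(L_f,L_g) in ℚ(x)⟨Dx⟩.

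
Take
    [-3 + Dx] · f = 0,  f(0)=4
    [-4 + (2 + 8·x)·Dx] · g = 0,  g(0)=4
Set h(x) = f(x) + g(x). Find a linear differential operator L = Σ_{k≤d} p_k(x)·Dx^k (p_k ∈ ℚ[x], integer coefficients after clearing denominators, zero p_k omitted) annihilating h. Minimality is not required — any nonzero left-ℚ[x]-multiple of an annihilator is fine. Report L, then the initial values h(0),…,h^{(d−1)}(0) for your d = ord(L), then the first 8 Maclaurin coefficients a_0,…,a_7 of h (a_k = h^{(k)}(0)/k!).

L = (30 + 72·x) + (-13 - 72·x - 144·x^2)·Dx + (1 + 16·x + 48·x^2)·Dx^2  (order 2).
h: a_k = 8, 20, 10, 34, -53/2, 1201/10, -6639/20, 148083/140, …
ICs: h(0) = 8, h′(0) = 20.

f: a_k = 4, 12, 18, 18, 27/2, 81/10, 81/20, 243/140, …
g: a_k = 4, 8, -8, 16, -40, 112, -336, 1056, …
f+g: L₀ = lclm(L_f,L_g), ord ≤ 1+1.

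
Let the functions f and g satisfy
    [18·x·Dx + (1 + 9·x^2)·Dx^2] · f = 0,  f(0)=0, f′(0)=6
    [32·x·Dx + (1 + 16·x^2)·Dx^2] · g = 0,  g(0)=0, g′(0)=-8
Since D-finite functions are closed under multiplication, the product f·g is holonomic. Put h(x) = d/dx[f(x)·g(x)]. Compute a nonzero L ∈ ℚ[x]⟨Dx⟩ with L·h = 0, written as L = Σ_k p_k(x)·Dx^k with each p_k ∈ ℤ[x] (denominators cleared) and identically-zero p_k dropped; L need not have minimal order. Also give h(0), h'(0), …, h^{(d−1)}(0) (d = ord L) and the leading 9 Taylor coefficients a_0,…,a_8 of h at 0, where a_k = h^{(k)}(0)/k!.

L = (-3456·x - 144000·x^3 - 1327104·x^5 + 4147200·x^7 + 71663616·x^9) + (-100 - 11532·x^2 - 259200·x^4 - 1161216·x^6 + 14515200·x^8 + 107495424·x^10)·Dx + (-200·x - 7880·x^3 - 86400·x^5 + 194112·x^7 + 8294400·x^9 + 35831808·x^11)·Dx^2 + (-1 - 50·x^2 - 769·x^4 + 110736·x^8 + 1036800·x^10 + 2985984·x^12)·Dx^3  (order 3).
h: a_k = 0, -96, 0, 1600, 0, -120096/5, 0, 2497920/7, 0, …
ICs: h(0) = 0, h′(0) = -96, h′′(0) = 0.

f: a_k = 0, 6, 0, -18, 0, 486/5, 0, -4374/7, 0, …
g: a_k = 0, -8, 0, 128/3, 0, -2048/5, 0, 32768/7, 0, …
Product ⇒ symmetric product L₀, ord ≤ 4.
h₀' ⇒ L via d/dx closure of L₀.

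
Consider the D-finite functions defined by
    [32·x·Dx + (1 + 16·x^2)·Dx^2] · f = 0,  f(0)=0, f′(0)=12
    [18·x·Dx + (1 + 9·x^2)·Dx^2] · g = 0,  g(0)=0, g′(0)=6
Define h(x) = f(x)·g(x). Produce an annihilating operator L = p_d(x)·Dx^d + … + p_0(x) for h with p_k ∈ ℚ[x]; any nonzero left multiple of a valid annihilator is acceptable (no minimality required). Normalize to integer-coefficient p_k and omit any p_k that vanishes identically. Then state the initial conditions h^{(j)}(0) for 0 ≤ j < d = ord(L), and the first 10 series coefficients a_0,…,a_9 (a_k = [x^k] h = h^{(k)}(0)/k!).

f: a_k = 0, 12, 0, -64, 0, 3072/5, 0, -49152/7, 0, 262144/3, …
g: a_k = 0, 6, 0, -18, 0, 486/5, 0, -4374/7, 0, 4374, …
L₀ := L_f ⊗_s L_g (sym. prod.), ord ≤ 4.
L = (-3456·x - 144000·x^3 - 1327104·x^5 + 4147200·x^7 + 71663616·x^9)·Dx + (-100 - 11532·x^2 - 259200·x^4 - 1161216·x^6 + 14515200·x^8 + 107495424·x^10)·Dx^2 + (-200·x - 7880·x^3 - 86400·x^5 + 194112·x^7 + 8294400·x^9 + 35831808·x^11)·Dx^3 + (-1 - 50·x^2 - 769·x^4 + 110736·x^8 + 1036800·x^10 + 2985984·x^12)·Dx^4  (order 4).
h: a_k = 0, 0, 72, 0, -600, 0, 30024/5, 0, -468360/7, 0, …
ICs: h(0) = 0, h′(0) = 0, h′′(0) = 144, h′′′(0) = 0.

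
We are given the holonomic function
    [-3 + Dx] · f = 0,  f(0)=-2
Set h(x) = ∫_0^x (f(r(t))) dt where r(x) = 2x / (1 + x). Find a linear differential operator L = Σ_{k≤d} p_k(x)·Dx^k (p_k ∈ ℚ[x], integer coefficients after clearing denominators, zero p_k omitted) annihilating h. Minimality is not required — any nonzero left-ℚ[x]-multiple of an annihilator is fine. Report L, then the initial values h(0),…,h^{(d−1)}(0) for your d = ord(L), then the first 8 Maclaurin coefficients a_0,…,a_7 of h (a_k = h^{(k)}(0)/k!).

f: a_k = -2, -6, -9, -9, -27/4, -81/20, -81/40, -243/280, …
Change of var in L_f (x↦r) gives L₀.
∫: right-multiply L₀ by Dx.
L = -6·Dx + (1 + 2·x + x^2)·Dx^2  (order 2).
h: a_k = 0, -2, -6, -8, -3, 12/5, 2/5, -48/35, …
ICs: h(0) = 0, h′(0) = -2.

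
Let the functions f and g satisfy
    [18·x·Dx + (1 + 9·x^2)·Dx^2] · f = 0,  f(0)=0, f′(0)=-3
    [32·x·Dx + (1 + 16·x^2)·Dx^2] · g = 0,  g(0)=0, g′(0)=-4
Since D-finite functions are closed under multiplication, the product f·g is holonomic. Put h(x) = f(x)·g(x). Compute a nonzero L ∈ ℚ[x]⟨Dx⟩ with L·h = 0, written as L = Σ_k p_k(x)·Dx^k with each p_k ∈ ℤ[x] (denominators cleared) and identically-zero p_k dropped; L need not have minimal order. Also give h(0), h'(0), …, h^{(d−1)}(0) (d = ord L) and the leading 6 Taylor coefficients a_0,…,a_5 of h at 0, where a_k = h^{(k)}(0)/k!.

f: a_k = 0, -3, 0, 9, 0, -243/5, …
g: a_k = 0, -4, 0, 64/3, 0, -1024/5, …
Product ⇒ symmetric product L₀, ord ≤ 4.
L = (-3456·x - 144000·x^3 - 1327104·x^5 + 4147200·x^7 + 71663616·x^9)·Dx + (-100 - 11532·x^2 - 259200·x^4 - 1161216·x^6 + 14515200·x^8 + 107495424·x^10)·Dx^2 + (-200·x - 7880·x^3 - 86400·x^5 + 194112·x^7 + 8294400·x^9 + 35831808·x^11)·Dx^3 + (-1 - 50·x^2 - 769·x^4 + 110736·x^8 + 1036800·x^10 + 2985984·x^12)·Dx^4  (order 4).
h: a_k = 0, 0, 12, 0, -100, 0, …
ICs: h(0) = 0, h′(0) = 0, h′′(0) = 24, h′′′(0) = 0.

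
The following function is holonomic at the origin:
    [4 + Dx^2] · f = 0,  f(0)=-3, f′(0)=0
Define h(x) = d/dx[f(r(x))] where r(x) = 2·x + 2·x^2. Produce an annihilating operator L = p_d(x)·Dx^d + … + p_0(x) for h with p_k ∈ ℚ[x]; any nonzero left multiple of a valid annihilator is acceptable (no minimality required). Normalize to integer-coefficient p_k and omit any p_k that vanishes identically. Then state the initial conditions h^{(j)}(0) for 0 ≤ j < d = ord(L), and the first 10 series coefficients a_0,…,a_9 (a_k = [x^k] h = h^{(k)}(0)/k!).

L = (28 + 128·x + 384·x^2 + 512·x^3 + 256·x^4) + (-6 - 12·x)·Dx + (1 + 4·x + 4·x^2)·Dx^2  (order 2).
h: a_k = 0, 48, 144, -32, -640, -5248/5, -896/5, 184064/105, 95232/35, 1137152/945, …
ICs: h(0) = 0, h′(0) = 48.

f: a_k = -3, 0, 6, 0, -2, 0, 4/15, 0, -2/105, 0, …
Substitute x→r, Dx→(1/r')Dx; clear ⇒ L₀.
h₀' ⇒ L via d/dx closure of L₀.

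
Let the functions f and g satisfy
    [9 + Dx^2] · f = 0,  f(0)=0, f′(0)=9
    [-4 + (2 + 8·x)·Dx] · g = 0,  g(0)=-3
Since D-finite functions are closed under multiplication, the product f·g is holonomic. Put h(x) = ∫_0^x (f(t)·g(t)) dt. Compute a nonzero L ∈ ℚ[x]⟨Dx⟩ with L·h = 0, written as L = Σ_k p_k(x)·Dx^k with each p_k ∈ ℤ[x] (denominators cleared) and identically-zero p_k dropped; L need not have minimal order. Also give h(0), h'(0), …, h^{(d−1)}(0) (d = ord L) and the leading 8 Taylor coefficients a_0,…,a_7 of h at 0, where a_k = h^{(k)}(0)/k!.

f: a_k = 0, 9, 0, -27/2, 0, 243/40, 0, -729/560, …
g: a_k = -3, -6, 6, -12, 30, -84, 252, -792, …
Product ⇒ symmetric product L₀, ord ≤ 2.
Integrate: L := L₀·Dx.
L = (21 + 72·x + 144·x^2)·Dx + (-4 - 16·x)·Dx^2 + (1 + 8·x + 16·x^2)·Dx^3  (order 3).
h: a_k = 0, 0, -27/2, -18, 189/8, -27/5, 2277/80, -12609/140, …
ICs: h(0) = 0, h′(0) = 0, h′′(0) = -27.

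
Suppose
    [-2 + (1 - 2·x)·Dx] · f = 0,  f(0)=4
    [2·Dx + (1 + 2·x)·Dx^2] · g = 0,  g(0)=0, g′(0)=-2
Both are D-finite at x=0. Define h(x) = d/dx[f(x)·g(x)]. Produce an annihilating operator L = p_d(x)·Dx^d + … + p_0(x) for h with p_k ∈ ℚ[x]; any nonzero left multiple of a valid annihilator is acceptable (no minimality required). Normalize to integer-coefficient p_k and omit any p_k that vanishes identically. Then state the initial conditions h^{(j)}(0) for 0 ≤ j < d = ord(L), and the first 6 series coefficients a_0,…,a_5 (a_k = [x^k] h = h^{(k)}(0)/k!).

L = 16 + (2 + 20·x)·Dx + (-1 + 4·x^2)·Dx^2  (order 2).
h: a_k = -8, -16, -80, -448/3, -1504/3, -4736/5, …
ICs: h(0) = -8, h′(0) = -16.

f: a_k = 4, 8, 16, 32, 64, 128, …
g: a_k = 0, -2, 2, -8/3, 4, -32/5, …
Product ⇒ symmetric product L₀, ord ≤ 2.
Differentiate: ansatz ord ≤ ord L₀ ⇒ L.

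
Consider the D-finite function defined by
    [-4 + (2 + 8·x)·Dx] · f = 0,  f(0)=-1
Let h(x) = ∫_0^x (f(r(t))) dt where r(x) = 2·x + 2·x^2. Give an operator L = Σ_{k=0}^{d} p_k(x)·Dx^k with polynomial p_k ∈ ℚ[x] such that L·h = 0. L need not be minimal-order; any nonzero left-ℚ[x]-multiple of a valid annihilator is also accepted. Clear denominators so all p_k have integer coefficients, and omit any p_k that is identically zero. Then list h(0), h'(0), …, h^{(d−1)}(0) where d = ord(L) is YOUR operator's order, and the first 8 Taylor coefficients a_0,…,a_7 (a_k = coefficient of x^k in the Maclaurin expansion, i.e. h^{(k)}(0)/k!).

L = (-4 - 8·x)·Dx + (1 + 8·x + 8·x^2)·Dx^2  (order 2).
h: a_k = 0, -1, -2, 4/3, -4, 72/5, -176/3, 1824/7, …
ICs: h(0) = 0, h′(0) = -1.

f: a_k = -1, -2, 2, -4, 10, -28, 84, -264, …
f∘r: x↦r, Dx↦Dx/r' in L_f ⇒ L₀.
∫: right-multiply L₀ by Dx.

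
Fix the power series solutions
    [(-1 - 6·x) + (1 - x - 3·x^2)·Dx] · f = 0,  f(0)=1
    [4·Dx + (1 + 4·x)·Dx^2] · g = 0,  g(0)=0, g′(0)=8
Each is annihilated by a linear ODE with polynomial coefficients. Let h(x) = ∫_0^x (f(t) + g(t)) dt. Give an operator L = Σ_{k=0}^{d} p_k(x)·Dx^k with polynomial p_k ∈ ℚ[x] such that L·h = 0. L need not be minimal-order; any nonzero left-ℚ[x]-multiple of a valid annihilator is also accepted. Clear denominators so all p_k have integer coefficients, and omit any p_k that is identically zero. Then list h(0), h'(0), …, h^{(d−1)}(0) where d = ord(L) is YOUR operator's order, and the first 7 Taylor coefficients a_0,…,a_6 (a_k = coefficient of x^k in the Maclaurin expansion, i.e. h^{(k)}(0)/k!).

f: a_k = 1, 1, 4, 7, 19, 40, 97, …
g: a_k = 0, 8, -16, 128/3, -128, 2048/5, -4096/3, …
h₀=f+g: left-lcm gives L₀, ord ≤ 3.
h=∫₀ˣh₀: take L = L₀·Dx.
L = (212 + 1072·x + 3144·x^2 + 2160·x^3 + 2592·x^4)·Dx^2 + (5 + 248·x + 1922·x^2 + 4308·x^3 + 4464·x^4 + 4320·x^5)·Dx^3 + (-6 - 53·x - 108·x^2 + 110·x^3 + 519·x^4 + 1044·x^5 + 864·x^6)·Dx^4  (order 4).
h: a_k = 0, 1, 9/2, -4, 149/12, -109/5, 1124/15, …
ICs: h(0) = 0, h′(0) = 1, h′′(0) = 9, h′′′(0) = -24.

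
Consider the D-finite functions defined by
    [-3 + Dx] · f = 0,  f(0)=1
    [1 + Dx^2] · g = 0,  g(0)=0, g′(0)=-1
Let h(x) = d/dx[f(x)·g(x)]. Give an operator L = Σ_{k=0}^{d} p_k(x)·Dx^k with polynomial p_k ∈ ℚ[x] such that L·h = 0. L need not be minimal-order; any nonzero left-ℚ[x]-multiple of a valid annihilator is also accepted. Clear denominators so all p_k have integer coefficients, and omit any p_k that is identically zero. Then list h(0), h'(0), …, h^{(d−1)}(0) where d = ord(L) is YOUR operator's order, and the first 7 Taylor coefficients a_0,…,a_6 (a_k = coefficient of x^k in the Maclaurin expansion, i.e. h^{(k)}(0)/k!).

f: a_k = 1, 3, 9/2, 9/2, 27/8, 81/40, 81/80, …
g: a_k = 0, -1, 0, 1/6, 0, -1/120, 0, …
Product ⇒ symmetric product L₀, ord ≤ 2.
Differentiate: ansatz ord ≤ ord L₀ ⇒ L.
L = 10 - 6·Dx + Dx^2  (order 2).
h: a_k = -1, -6, -13, -16, -79/6, -39/5, -307/90, …
ICs: h(0) = -1, h′(0) = -6.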